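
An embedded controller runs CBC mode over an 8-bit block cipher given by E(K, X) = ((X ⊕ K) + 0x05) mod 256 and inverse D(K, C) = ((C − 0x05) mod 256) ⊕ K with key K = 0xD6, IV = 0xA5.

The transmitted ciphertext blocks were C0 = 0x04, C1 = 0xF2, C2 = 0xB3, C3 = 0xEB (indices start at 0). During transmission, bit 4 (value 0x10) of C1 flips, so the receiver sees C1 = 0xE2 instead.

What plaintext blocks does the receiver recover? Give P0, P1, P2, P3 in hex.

CBC decryption: P_i = D(K, C_i) ⊕ C_{i−1}, with C_{−1} = IV.
Only C1 changed, to 0xE2. In CBC, a change in C_i garbles P_i and flips the same bit in P_{i+1}. Decrypting the received ciphertext:
P0: D(K, 0x04) = 0x29; 0x29 ⊕ 0xA5 = 0x8C.
P1: D(K, 0xE2) = 0x0B; 0x0B ⊕ 0x04 = 0x0F.
P2: D(K, 0xB3) = 0x78; 0x78 ⊕ 0xE2 = 0x9A.
P3: D(K, 0xEB) = 0x30; 0x30 ⊕ 0xB3 = 0x83.
Blocks that differ from the original plaintext: P1, P2.

P0 = 0x8C, P1 = 0x0F, P2 = 0x9A, P3 = 0x83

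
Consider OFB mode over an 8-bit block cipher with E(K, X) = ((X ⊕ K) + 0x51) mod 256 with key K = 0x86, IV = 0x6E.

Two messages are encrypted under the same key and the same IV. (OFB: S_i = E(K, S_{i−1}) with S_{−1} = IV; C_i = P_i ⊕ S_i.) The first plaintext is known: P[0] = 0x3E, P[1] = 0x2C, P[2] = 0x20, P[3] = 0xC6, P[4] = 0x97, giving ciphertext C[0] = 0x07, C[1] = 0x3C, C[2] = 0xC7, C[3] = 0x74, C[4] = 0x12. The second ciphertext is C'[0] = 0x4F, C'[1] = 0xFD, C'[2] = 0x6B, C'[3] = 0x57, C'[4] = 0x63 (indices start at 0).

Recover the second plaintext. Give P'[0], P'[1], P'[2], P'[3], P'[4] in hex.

P'[0] = 0x76, P'[1] = 0xED, P'[2] = 0x8C, P'[3] = 0xE5, P'[4] = 0xE6

In OFB with a reused IV, both messages share the same keystream S_i, so C_i ⊕ C'_i = P_i ⊕ P'_i and thus P'_i = P_i ⊕ C_i ⊕ C'_i.
P'[0]: 0x3E ⊕ 0x07 ⊕ 0x4F = 0x76.
P'[1]: 0x2C ⊕ 0x3C ⊕ 0xFD = 0xED.
P'[2]: 0x20 ⊕ 0xC7 ⊕ 0x6B = 0x8C.
P'[3]: 0xC6 ⊕ 0x74 ⊕ 0x57 = 0xE5.
P'[4]: 0x97 ⊕ 0x12 ⊕ 0x63 = 0xE6.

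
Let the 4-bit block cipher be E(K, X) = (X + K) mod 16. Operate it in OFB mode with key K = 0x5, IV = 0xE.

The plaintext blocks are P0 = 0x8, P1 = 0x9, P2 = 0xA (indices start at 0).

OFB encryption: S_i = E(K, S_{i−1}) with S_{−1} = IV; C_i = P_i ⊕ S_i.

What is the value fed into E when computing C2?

0x8

C0: S = E(K, 0xE) = 0x3; 0x8 ⊕ 0x3 = 0xB.
C1: S = E(K, 0x3) = 0x8; 0x9 ⊕ 0x8 = 0x1.
C2: S = E(K, 0x8) = 0xD; 0xA ⊕ 0xD = 0x7.
So the input to E for block 2 is 0x8.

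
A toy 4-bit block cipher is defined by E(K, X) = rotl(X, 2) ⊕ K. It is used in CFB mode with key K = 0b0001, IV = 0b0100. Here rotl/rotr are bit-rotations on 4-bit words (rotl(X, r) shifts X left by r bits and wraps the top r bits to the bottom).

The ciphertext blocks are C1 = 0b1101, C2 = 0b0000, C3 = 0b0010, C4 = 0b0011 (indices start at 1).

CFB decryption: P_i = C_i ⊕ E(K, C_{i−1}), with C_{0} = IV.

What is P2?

P2 = 0b0110

P2: E(K, 0b1101) = 0b0110; 0b0000 ⊕ 0b0110 = 0b0110.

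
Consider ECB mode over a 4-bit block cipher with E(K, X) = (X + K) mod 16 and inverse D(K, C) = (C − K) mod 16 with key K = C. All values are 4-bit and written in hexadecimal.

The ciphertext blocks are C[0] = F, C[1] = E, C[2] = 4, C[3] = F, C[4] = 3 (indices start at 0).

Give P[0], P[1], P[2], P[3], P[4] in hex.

P[0] = 3, P[1] = 2, P[2] = 8, P[3] = 3, P[4] = 7

ECB decryption: P_i = D(K, C_i).
P[0]: D(K, F) = 3.
P[1]: D(K, E) = 2.
P[2]: D(K, 4) = 8.
P[3]: D(K, F) = 3.
P[4]: D(K, 3) = 7.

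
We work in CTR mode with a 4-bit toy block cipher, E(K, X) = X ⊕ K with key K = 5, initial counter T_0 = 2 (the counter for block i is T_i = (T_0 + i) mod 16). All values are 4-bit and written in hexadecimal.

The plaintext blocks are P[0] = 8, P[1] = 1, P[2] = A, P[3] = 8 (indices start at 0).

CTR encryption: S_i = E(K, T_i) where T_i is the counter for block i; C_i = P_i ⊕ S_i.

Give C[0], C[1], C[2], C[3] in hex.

C[0] = F, C[1] = 7, C[2] = B, C[3] = 8

C[0]: T = 2, S = E(K, T) = 7; 8 ⊕ 7 = F.
C[1]: T = 3, S = E(K, T) = 6; 1 ⊕ 6 = 7.
C[2]: T = 4, S = E(K, T) = 1; A ⊕ 1 = B.
C[3]: T = 5, S = E(K, T) = 0; 8 ⊕ 0 = 8.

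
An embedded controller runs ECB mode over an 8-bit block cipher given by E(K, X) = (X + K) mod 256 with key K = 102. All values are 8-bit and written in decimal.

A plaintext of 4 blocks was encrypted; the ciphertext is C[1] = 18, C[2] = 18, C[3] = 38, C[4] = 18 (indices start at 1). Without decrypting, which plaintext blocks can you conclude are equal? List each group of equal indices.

ECB encrypts each block independently with the same key, so equal ciphertext blocks imply equal plaintext blocks.
C[1] = C[2] = C[4] = 18, so P[1] = P[2] = P[4].

P[1] = P[2] = P[4]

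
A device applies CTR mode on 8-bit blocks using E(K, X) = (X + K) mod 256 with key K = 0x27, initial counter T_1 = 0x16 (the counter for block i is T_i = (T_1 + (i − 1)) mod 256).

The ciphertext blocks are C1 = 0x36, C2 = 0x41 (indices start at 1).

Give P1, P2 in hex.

CTR decryption: S_i = E(K, T_i) where T_i is the counter for block i; P_i = C_i ⊕ S_i.
P1: T = 0x16, S = E(K, T) = 0x3D; 0x36 ⊕ 0x3D = 0x0B.
P2: T = 0x17, S = E(K, T) = 0x3E; 0x41 ⊕ 0x3E = 0x7F.

P1 = 0x0B, P2 = 0x7F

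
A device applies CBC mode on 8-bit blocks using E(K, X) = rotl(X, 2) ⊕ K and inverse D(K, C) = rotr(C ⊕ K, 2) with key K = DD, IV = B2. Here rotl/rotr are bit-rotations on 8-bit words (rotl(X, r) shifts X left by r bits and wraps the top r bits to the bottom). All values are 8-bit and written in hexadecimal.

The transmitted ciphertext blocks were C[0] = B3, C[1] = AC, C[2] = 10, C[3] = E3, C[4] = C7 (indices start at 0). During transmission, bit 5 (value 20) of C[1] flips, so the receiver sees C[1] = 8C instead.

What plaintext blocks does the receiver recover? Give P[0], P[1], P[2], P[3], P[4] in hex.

P[0] = 29, P[1] = E7, P[2] = FF, P[3] = 9F, P[4] = 65

CBC decryption: P_i = D(K, C_i) ⊕ C_{i−1}, with C_{−1} = IV.
Only C[1] changed, to 8C. In CBC, a change in C_i garbles P_i and flips the same bit in P_{i+1}. Decrypting the received ciphertext:
P[0]: D(K, B3) = 9B; 9B ⊕ B2 = 29.
P[1]: D(K, 8C) = 54; 54 ⊕ B3 = E7.
P[2]: D(K, 10) = 73; 73 ⊕ 8C = FF.
P[3]: D(K, E3) = 8F; 8F ⊕ 10 = 9F.
P[4]: D(K, C7) = 86; 86 ⊕ E3 = 65.
Blocks that differ from the original plaintext: P[1], P[2].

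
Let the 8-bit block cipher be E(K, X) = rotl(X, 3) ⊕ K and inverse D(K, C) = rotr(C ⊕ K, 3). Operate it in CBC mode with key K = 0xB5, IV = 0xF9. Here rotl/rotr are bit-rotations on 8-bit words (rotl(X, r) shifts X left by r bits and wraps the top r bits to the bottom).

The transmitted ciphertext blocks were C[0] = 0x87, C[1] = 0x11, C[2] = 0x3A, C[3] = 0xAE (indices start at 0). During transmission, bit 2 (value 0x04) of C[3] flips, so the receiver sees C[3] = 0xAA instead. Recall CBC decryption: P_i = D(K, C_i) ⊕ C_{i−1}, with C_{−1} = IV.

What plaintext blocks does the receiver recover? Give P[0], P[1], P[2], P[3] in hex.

Only C[3] changed, to 0xAA. In CBC, a change in C_i garbles P_i and flips the same bit in P_{i+1}. Decrypting the received ciphertext:
P[0]: D(K, 0x87) = 0x46; 0x46 ⊕ 0xF9 = 0xBF.
P[1]: D(K, 0x11) = 0x94; 0x94 ⊕ 0x87 = 0x13.
P[2]: D(K, 0x3A) = 0xF1; 0xF1 ⊕ 0x11 = 0xE0.
P[3]: D(K, 0xAA) = 0xE3; 0xE3 ⊕ 0x3A = 0xD9.
Blocks that differ from the original plaintext: P[3].

P[0] = 0xBF, P[1] = 0x13, P[2] = 0xE0, P[3] = 0xD9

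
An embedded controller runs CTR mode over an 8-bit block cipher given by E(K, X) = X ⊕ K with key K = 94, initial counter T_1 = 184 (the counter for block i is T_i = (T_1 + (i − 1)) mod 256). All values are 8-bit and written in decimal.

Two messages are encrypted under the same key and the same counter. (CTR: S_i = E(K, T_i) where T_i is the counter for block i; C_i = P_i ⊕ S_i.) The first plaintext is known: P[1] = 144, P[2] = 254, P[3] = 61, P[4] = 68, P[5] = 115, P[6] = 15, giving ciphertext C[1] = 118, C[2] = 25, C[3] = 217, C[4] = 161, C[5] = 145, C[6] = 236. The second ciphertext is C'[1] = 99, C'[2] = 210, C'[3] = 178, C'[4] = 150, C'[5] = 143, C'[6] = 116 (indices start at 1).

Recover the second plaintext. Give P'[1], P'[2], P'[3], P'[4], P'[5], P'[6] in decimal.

P'[1] = 133, P'[2] = 53, P'[3] = 86, P'[4] = 115, P'[5] = 109, P'[6] = 151

In CTR with a reused counter, both messages share the same keystream S_i, so C_i ⊕ C'_i = P_i ⊕ P'_i and thus P'_i = P_i ⊕ C_i ⊕ C'_i.
P'[1]: 144 ⊕ 118 ⊕ 99 = 133.
P'[2]: 254 ⊕ 25 ⊕ 210 = 53.
P'[3]: 61 ⊕ 217 ⊕ 178 = 86.
P'[4]: 68 ⊕ 161 ⊕ 150 = 115.
P'[5]: 115 ⊕ 145 ⊕ 143 = 109.
P'[6]: 15 ⊕ 236 ⊕ 116 = 151.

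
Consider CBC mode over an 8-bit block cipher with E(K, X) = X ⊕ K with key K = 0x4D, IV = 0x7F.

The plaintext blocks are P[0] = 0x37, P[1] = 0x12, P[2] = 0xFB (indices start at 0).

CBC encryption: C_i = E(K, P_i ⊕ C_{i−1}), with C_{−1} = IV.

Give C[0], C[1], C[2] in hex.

C[0] = 0x05, C[1] = 0x5A, C[2] = 0xEC

C[0]: P[0] ⊕ 0x7F = 0x48; E(K, 0x48) = 0x05.
C[1]: P[1] ⊕ 0x05 = 0x17; E(K, 0x17) = 0x5A.
C[2]: P[2] ⊕ 0x5A = 0xA1; E(K, 0xA1) = 0xEC.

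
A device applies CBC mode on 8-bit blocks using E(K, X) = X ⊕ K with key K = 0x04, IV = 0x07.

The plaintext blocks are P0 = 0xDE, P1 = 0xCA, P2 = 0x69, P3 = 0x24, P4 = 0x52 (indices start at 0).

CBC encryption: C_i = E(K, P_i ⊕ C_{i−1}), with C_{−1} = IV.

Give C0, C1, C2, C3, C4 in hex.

C0: P0 ⊕ 0x07 = 0xD9; E(K, 0xD9) = 0xDD.
C1: P1 ⊕ 0xDD = 0x17; E(K, 0x17) = 0x13.
C2: P2 ⊕ 0x13 = 0x7A; E(K, 0x7A) = 0x7E.
C3: P3 ⊕ 0x7E = 0x5A; E(K, 0x5A) = 0x5E.
C4: P4 ⊕ 0x5E = 0x0C; E(K, 0x0C) = 0x08.

C0 = 0xDD, C1 = 0x13, C2 = 0x7E, C3 = 0x5E, C4 = 0x08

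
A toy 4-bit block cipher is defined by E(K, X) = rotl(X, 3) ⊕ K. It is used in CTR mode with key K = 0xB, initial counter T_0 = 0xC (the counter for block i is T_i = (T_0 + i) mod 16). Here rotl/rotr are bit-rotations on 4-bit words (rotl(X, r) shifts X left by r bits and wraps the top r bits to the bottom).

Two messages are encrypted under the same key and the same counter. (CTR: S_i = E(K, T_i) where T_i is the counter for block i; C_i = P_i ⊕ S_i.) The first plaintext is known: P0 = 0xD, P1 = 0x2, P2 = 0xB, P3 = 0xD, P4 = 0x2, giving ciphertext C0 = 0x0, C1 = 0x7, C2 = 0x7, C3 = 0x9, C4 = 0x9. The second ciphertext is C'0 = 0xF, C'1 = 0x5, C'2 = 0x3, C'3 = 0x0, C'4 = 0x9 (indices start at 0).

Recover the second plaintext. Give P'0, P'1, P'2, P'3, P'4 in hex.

P'0 = 0x2, P'1 = 0x0, P'2 = 0xF, P'3 = 0x4, P'4 = 0x2

In CTR with a reused counter, both messages share the same keystream S_i, so C_i ⊕ C'_i = P_i ⊕ P'_i and thus P'_i = P_i ⊕ C_i ⊕ C'_i.
P'0: 0xD ⊕ 0x0 ⊕ 0xF = 0x2.
P'1: 0x2 ⊕ 0x7 ⊕ 0x5 = 0x0.
P'2: 0xB ⊕ 0x7 ⊕ 0x3 = 0xF.
P'3: 0xD ⊕ 0x9 ⊕ 0x0 = 0x4.
P'4: 0x2 ⊕ 0x9 ⊕ 0x9 = 0x2.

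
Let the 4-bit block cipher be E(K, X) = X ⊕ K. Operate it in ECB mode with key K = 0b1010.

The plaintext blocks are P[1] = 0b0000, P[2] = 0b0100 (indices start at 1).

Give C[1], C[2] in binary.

C[1] = 0b1010, C[2] = 0b1110

ECB encryption: C_i = E(K, P_i).
C[1]: E(K, 0b0000) = 0b1010.
C[2]: E(K, 0b0100) = 0b1110.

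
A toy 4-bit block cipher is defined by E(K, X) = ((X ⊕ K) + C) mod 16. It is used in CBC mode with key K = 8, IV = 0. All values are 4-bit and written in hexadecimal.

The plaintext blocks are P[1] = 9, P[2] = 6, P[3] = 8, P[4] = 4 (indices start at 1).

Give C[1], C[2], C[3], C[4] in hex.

CBC encryption: C_i = E(K, P_i ⊕ C_{i−1}), with C_{0} = IV.
C[1]: P[1] ⊕ 0 = 9; E(K, 9) = D.
C[2]: P[2] ⊕ D = B; E(K, B) = F.
C[3]: P[3] ⊕ F = 7; E(K, 7) = B.
C[4]: P[4] ⊕ B = F; E(K, F) = 3.

C[1] = D, C[2] = F, C[3] = B, C[4] = 3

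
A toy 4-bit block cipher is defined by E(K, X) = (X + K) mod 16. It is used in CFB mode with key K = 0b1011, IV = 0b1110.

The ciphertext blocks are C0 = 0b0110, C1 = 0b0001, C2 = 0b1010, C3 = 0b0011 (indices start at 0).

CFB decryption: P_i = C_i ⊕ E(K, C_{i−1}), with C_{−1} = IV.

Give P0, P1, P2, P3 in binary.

P0 = 0b1111, P1 = 0b0000, P2 = 0b0110, P3 = 0b0110

P0: E(K, 0b1110) = 0b1001; 0b0110 ⊕ 0b1001 = 0b1111.
P1: E(K, 0b0110) = 0b0001; 0b0001 ⊕ 0b0001 = 0b0000.
P2: E(K, 0b0001) = 0b1100; 0b1010 ⊕ 0b1100 = 0b0110.
P3: E(K, 0b1010) = 0b0101; 0b0011 ⊕ 0b0101 = 0b0110.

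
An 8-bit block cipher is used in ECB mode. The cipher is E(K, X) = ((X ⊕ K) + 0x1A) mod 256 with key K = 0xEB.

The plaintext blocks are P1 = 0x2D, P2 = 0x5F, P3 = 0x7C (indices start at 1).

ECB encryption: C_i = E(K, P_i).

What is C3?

C3: E(K, 0x7C) = 0xB1.

C3 = 0xB1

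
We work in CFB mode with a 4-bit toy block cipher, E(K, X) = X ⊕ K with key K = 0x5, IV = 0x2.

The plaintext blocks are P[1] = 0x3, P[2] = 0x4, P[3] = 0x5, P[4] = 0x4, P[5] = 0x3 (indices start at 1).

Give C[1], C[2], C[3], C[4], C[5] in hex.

C[1] = 0x4, C[2] = 0x5, C[3] = 0x5, C[4] = 0x4, C[5] = 0x2

CFB encryption: C_i = P_i ⊕ E(K, C_{i−1}), with C_{0} = IV.
C[1]: E(K, 0x2) = 0x7; 0x3 ⊕ 0x7 = 0x4.
C[2]: E(K, 0x4) = 0x1; 0x4 ⊕ 0x1 = 0x5.
C[3]: E(K, 0x5) = 0x0; 0x5 ⊕ 0x0 = 0x5.
C[4]: E(K, 0x5) = 0x0; 0x4 ⊕ 0x0 = 0x4.
C[5]: E(K, 0x4) = 0x1; 0x3 ⊕ 0x1 = 0x2.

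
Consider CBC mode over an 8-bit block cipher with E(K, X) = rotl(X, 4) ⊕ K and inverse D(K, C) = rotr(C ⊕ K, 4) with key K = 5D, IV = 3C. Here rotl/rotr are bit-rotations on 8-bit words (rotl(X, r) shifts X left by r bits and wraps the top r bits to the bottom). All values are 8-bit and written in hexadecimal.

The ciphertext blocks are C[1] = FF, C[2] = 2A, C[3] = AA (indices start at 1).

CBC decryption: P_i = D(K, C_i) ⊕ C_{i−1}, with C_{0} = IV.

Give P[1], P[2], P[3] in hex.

P[1]: D(K, FF) = 2A; 2A ⊕ 3C = 16.
P[2]: D(K, 2A) = 77; 77 ⊕ FF = 88.
P[3]: D(K, AA) = 7F; 7F ⊕ 2A = 55.

P[1] = 16, P[2] = 88, P[3] = 55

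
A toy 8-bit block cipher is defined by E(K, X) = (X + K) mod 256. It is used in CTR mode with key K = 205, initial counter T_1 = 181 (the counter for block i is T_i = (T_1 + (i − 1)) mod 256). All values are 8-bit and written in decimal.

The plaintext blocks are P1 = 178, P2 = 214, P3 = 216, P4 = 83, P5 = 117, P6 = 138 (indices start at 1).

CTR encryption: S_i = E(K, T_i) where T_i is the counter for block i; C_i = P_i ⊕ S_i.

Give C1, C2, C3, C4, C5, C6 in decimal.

C1: T = 181, S = E(K, T) = 130; 178 ⊕ 130 = 48.
C2: T = 182, S = E(K, T) = 131; 214 ⊕ 131 = 85.
C3: T = 183, S = E(K, T) = 132; 216 ⊕ 132 = 92.
C4: T = 184, S = E(K, T) = 133; 83 ⊕ 133 = 214.
C5: T = 185, S = E(K, T) = 134; 117 ⊕ 134 = 243.
C6: T = 186, S = E(K, T) = 135; 138 ⊕ 135 = 13.

C1 = 48, C2 = 85, C3 = 92, C4 = 214, C5 = 243, C6 = 13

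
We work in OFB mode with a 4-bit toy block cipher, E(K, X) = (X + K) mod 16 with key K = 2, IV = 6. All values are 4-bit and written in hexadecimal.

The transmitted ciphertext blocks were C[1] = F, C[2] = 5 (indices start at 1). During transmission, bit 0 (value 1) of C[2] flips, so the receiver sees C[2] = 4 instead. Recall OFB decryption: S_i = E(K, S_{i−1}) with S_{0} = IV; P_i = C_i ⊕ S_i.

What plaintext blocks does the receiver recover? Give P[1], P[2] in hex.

P[1] = 7, P[2] = E

Only C[2] changed, to 4. In OFB, a change in C_i flips the same bit in P_i only; the keystream is unaffected. Decrypting the received ciphertext:
P[1]: S = E(K, 6) = 8; F ⊕ 8 = 7.
P[2]: S = E(K, 8) = A; 4 ⊕ A = E.
Blocks that differ from the original plaintext: P[2].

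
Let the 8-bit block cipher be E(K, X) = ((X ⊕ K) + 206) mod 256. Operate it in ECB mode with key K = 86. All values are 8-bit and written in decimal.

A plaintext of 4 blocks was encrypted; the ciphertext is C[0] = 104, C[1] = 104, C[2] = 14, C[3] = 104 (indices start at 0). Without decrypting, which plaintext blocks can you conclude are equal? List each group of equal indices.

P[0] = P[1] = P[3]

ECB encrypts each block independently with the same key, so equal ciphertext blocks imply equal plaintext blocks.
C[0] = C[1] = C[3] = 104, so P[0] = P[1] = P[3].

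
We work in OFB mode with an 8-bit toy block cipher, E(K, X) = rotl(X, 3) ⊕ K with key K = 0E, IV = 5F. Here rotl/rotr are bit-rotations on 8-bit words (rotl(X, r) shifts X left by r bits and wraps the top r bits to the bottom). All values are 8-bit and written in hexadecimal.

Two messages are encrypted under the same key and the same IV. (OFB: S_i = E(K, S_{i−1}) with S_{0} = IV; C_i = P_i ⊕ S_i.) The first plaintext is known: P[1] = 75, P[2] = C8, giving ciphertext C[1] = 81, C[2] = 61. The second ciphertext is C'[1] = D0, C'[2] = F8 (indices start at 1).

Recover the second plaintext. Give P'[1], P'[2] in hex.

In OFB with a reused IV, both messages share the same keystream S_i, so C_i ⊕ C'_i = P_i ⊕ P'_i and thus P'_i = P_i ⊕ C_i ⊕ C'_i.
P'[1]: 75 ⊕ 81 ⊕ D0 = 24.
P'[2]: C8 ⊕ 61 ⊕ F8 = 51.

P'[1] = 24, P'[2] = 51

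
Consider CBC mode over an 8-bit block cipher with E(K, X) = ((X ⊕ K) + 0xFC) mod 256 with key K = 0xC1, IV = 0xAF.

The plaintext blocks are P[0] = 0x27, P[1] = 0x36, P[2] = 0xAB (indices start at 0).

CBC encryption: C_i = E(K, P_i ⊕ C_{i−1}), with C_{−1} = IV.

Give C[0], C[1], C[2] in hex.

C[0] = 0x45, C[1] = 0xAE, C[2] = 0xC0

C[0]: P[0] ⊕ 0xAF = 0x88; E(K, 0x88) = 0x45.
C[1]: P[1] ⊕ 0x45 = 0x73; E(K, 0x73) = 0xAE.
C[2]: P[2] ⊕ 0xAE = 0x05; E(K, 0x05) = 0xC0.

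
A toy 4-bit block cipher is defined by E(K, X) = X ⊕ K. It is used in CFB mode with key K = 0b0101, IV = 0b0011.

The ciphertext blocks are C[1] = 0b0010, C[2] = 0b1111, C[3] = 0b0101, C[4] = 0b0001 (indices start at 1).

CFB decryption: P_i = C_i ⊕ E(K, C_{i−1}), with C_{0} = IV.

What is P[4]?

P[4] = 0b0001

P[4]: E(K, 0b0101) = 0b0000; 0b0001 ⊕ 0b0000 = 0b0001.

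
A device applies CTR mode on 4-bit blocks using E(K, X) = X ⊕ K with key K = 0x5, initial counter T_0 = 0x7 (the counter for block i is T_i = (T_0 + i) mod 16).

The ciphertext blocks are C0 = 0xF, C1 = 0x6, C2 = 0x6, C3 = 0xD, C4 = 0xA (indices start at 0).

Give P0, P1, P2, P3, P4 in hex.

CTR decryption: S_i = E(K, T_i) where T_i is the counter for block i; P_i = C_i ⊕ S_i.
P0: T = 0x7, S = E(K, T) = 0x2; 0xF ⊕ 0x2 = 0xD.
P1: T = 0x8, S = E(K, T) = 0xD; 0x6 ⊕ 0xD = 0xB.
P2: T = 0x9, S = E(K, T) = 0xC; 0x6 ⊕ 0xC = 0xA.
P3: T = 0xA, S = E(K, T) = 0xF; 0xD ⊕ 0xF = 0x2.
P4: T = 0xB, S = E(K, T) = 0xE; 0xA ⊕ 0xE = 0x4.

P0 = 0xD, P1 = 0xB, P2 = 0xA, P3 = 0x2, P4 = 0x4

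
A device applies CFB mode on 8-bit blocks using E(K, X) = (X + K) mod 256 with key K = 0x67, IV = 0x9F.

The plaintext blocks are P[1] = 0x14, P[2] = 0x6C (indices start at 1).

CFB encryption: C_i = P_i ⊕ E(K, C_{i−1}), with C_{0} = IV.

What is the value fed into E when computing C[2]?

0x12

C[1]: E(K, 0x9F) = 0x06; 0x14 ⊕ 0x06 = 0x12.
C[2]: E(K, 0x12) = 0x79; 0x6C ⊕ 0x79 = 0x15.
So the input to E for block [2] is 0x12.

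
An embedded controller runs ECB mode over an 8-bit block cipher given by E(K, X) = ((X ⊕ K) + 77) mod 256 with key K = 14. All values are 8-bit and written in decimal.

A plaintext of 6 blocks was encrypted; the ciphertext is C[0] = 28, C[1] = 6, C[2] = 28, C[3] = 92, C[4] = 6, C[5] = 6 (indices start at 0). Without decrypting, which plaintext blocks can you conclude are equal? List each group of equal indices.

ECB encrypts each block independently with the same key, so equal ciphertext blocks imply equal plaintext blocks.
C[0] = C[2] = 28, so P[0] = P[2].
C[1] = C[4] = C[5] = 6, so P[1] = P[4] = P[5].

P[0] = P[2]; P[1] = P[4] = P[5]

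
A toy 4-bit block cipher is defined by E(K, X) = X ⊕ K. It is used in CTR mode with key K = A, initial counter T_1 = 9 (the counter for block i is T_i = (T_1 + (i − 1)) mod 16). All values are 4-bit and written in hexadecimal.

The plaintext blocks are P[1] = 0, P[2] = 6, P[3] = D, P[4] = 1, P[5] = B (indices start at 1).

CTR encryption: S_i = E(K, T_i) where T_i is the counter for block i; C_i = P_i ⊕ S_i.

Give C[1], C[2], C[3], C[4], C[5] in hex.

C[1]: T = 9, S = E(K, T) = 3; 0 ⊕ 3 = 3.
C[2]: T = A, S = E(K, T) = 0; 6 ⊕ 0 = 6.
C[3]: T = B, S = E(K, T) = 1; D ⊕ 1 = C.
C[4]: T = C, S = E(K, T) = 6; 1 ⊕ 6 = 7.
C[5]: T = D, S = E(K, T) = 7; B ⊕ 7 = C.

C[1] = 3, C[2] = 6, C[3] = C, C[4] = 7, C[5] = C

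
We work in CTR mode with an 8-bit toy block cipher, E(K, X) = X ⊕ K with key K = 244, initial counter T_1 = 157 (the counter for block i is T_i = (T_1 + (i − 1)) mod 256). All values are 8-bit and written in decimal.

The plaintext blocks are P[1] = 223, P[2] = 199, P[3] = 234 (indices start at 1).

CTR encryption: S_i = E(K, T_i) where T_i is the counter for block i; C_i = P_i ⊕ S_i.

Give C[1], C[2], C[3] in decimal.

C[1]: T = 157, S = E(K, T) = 105; 223 ⊕ 105 = 182.
C[2]: T = 158, S = E(K, T) = 106; 199 ⊕ 106 = 173.
C[3]: T = 159, S = E(K, T) = 107; 234 ⊕ 107 = 129.

C[1] = 182, C[2] = 173, C[3] = 129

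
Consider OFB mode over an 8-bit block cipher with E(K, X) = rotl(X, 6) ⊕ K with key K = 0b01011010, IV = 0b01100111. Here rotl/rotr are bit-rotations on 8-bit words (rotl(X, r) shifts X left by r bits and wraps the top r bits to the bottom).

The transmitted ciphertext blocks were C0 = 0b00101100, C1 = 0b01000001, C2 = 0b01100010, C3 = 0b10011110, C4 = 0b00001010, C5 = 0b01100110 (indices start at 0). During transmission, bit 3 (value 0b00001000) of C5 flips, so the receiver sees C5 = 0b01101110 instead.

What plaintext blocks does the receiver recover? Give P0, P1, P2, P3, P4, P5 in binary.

P0 = 0b10101111, P1 = 0b11111011, P2 = 0b10010110, P3 = 0b11111001, P4 = 0b10001001, P5 = 0b11010100

OFB decryption: S_i = E(K, S_{i−1}) with S_{−1} = IV; P_i = C_i ⊕ S_i.
Only C5 changed, to 0b01101110. In OFB, a change in C_i flips the same bit in P_i only; the keystream is unaffected. Decrypting the received ciphertext:
P0: S = E(K, 0b01100111) = 0b10000011; 0b00101100 ⊕ 0b10000011 = 0b10101111.
P1: S = E(K, 0b10000011) = 0b10111010; 0b01000001 ⊕ 0b10111010 = 0b11111011.
P2: S = E(K, 0b10111010) = 0b11110100; 0b01100010 ⊕ 0b11110100 = 0b10010110.
P3: S = E(K, 0b11110100) = 0b01100111; 0b10011110 ⊕ 0b01100111 = 0b11111001.
P4: S = E(K, 0b01100111) = 0b10000011; 0b00001010 ⊕ 0b10000011 = 0b10001001.
P5: S = E(K, 0b10000011) = 0b10111010; 0b01101110 ⊕ 0b10111010 = 0b11010100.
Blocks that differ from the original plaintext: P5.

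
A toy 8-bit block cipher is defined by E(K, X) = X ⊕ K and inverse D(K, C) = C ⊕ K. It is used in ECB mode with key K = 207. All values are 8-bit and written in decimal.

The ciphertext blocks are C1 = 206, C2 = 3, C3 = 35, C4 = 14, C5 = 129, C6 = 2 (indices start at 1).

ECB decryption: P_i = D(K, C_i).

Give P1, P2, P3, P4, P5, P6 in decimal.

P1: D(K, 206) = 1.
P2: D(K, 3) = 204.
P3: D(K, 35) = 236.
P4: D(K, 14) = 193.
P5: D(K, 129) = 78.
P6: D(K, 2) = 205.

P1 = 1, P2 = 204, P3 = 236, P4 = 193, P5 = 78, P6 = 205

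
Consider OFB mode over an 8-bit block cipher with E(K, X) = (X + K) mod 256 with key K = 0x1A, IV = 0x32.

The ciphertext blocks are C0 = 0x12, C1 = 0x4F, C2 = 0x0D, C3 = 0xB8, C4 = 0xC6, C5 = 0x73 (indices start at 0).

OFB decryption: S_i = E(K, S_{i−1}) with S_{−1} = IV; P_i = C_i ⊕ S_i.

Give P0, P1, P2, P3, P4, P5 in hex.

P0: S = E(K, 0x32) = 0x4C; 0x12 ⊕ 0x4C = 0x5E.
P1: S = E(K, 0x4C) = 0x66; 0x4F ⊕ 0x66 = 0x29.
P2: S = E(K, 0x66) = 0x80; 0x0D ⊕ 0x80 = 0x8D.
P3: S = E(K, 0x80) = 0x9A; 0xB8 ⊕ 0x9A = 0x22.
P4: S = E(K, 0x9A) = 0xB4; 0xC6 ⊕ 0xB4 = 0x72.
P5: S = E(K, 0xB4) = 0xCE; 0x73 ⊕ 0xCE = 0xBD.

P0 = 0x5E, P1 = 0x29, P2 = 0x8D, P3 = 0x22, P4 = 0x72, P5 = 0xBD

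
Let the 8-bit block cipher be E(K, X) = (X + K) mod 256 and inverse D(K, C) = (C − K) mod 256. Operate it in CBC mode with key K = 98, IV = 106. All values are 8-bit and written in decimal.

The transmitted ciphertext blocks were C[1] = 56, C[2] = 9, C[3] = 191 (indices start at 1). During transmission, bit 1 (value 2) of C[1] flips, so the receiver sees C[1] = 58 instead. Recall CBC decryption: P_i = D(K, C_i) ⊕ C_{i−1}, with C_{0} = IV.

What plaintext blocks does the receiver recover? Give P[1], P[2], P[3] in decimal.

P[1] = 178, P[2] = 157, P[3] = 84

Only C[1] changed, to 58. In CBC, a change in C_i garbles P_i and flips the same bit in P_{i+1}. Decrypting the received ciphertext:
P[1]: D(K, 58) = 216; 216 ⊕ 106 = 178.
P[2]: D(K, 9) = 167; 167 ⊕ 58 = 157.
P[3]: D(K, 191) = 93; 93 ⊕ 9 = 84.
Blocks that differ from the original plaintext: P[1], P[2].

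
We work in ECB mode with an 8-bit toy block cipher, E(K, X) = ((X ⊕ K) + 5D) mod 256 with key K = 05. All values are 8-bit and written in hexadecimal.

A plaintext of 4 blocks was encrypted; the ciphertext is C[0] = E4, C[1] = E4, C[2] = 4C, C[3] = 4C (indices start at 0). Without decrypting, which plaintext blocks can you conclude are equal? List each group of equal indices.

ECB encrypts each block independently with the same key, so equal ciphertext blocks imply equal plaintext blocks.
C[0] = C[1] = E4, so P[0] = P[1].
C[2] = C[3] = 4C, so P[2] = P[3].

P[0] = P[1]; P[2] = P[3]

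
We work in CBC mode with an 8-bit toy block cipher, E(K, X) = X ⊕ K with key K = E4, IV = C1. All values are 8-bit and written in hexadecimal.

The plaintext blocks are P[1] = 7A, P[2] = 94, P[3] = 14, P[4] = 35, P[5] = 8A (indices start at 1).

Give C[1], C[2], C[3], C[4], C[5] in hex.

C[1] = 5F, C[2] = 2F, C[3] = DF, C[4] = 0E, C[5] = 60

CBC encryption: C_i = E(K, P_i ⊕ C_{i−1}), with C_{0} = IV.
C[1]: P[1] ⊕ C1 = BB; E(K, BB) = 5F.
C[2]: P[2] ⊕ 5F = CB; E(K, CB) = 2F.
C[3]: P[3] ⊕ 2F = 3B; E(K, 3B) = DF.
C[4]: P[4] ⊕ DF = EA; E(K, EA) = 0E.
C[5]: P[5] ⊕ 0E = 84; E(K, 84) = 60.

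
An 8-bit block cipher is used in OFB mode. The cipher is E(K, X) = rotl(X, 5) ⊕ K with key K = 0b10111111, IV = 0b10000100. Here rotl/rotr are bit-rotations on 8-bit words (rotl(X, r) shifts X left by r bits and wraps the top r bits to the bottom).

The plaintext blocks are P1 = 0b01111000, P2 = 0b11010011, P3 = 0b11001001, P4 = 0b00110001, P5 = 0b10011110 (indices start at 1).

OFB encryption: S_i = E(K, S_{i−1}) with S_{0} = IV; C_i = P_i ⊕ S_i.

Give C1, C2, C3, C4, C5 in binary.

C1: S = E(K, 0b10000100) = 0b00101111; 0b01111000 ⊕ 0b00101111 = 0b01010111.
C2: S = E(K, 0b00101111) = 0b01011010; 0b11010011 ⊕ 0b01011010 = 0b10001001.
C3: S = E(K, 0b01011010) = 0b11110100; 0b11001001 ⊕ 0b11110100 = 0b00111101.
C4: S = E(K, 0b11110100) = 0b00100001; 0b00110001 ⊕ 0b00100001 = 0b00010000.
C5: S = E(K, 0b00100001) = 0b10011011; 0b10011110 ⊕ 0b10011011 = 0b00000101.

C1 = 0b01010111, C2 = 0b10001001, C3 = 0b00111101, C4 = 0b00010000, C5 = 0b00000101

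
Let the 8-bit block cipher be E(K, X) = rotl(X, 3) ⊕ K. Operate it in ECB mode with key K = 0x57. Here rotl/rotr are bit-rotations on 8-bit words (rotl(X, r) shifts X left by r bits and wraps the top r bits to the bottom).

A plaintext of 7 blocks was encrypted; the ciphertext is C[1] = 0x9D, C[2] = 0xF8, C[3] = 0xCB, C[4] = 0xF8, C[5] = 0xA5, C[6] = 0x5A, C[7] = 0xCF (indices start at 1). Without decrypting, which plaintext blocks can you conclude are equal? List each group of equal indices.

P[2] = P[4]

ECB encrypts each block independently with the same key, so equal ciphertext blocks imply equal plaintext blocks.
C[2] = C[4] = 0xF8, so P[2] = P[4].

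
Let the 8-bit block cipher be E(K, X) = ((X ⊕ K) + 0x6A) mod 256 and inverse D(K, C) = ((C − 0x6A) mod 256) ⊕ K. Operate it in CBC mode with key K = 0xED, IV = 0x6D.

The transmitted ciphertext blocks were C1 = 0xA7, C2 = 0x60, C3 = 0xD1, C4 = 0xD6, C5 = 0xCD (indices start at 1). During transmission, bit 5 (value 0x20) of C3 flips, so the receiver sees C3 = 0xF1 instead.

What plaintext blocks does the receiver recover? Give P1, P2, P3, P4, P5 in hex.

CBC decryption: P_i = D(K, C_i) ⊕ C_{i−1}, with C_{0} = IV.
Only C3 changed, to 0xF1. In CBC, a change in C_i garbles P_i and flips the same bit in P_{i+1}. Decrypting the received ciphertext:
P1: D(K, 0xA7) = 0xD0; 0xD0 ⊕ 0x6D = 0xBD.
P2: D(K, 0x60) = 0x1B; 0x1B ⊕ 0xA7 = 0xBC.
P3: D(K, 0xF1) = 0x6A; 0x6A ⊕ 0x60 = 0x0A.
P4: D(K, 0xD6) = 0x81; 0x81 ⊕ 0xF1 = 0x70.
P5: D(K, 0xCD) = 0x8E; 0x8E ⊕ 0xD6 = 0x58.
Blocks that differ from the original plaintext: P3, P4.

P1 = 0xBD, P2 = 0xBC, P3 = 0x0A, P4 = 0x70, P5 = 0x58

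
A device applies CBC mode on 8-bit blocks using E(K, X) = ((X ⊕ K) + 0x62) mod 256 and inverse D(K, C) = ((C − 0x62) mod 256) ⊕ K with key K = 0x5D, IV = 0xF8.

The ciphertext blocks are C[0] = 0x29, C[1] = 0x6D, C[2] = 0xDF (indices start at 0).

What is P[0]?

CBC decryption: P_i = D(K, C_i) ⊕ C_{i−1}, with C_{−1} = IV.
P[0]: D(K, 0x29) = 0x9A; 0x9A ⊕ 0xF8 = 0x62.

P[0] = 0x62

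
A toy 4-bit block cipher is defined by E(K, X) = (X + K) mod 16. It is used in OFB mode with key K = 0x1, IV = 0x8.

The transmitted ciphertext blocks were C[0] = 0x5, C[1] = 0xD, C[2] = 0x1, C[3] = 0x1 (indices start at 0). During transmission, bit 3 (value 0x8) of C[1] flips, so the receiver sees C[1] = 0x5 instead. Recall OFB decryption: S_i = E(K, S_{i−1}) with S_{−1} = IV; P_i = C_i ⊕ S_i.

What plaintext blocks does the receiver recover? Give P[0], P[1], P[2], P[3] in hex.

P[0] = 0xC, P[1] = 0xF, P[2] = 0xA, P[3] = 0xD

Only C[1] changed, to 0x5. In OFB, a change in C_i flips the same bit in P_i only; the keystream is unaffected. Decrypting the received ciphertext:
P[0]: S = E(K, 0x8) = 0x9; 0x5 ⊕ 0x9 = 0xC.
P[1]: S = E(K, 0x9) = 0xA; 0x5 ⊕ 0xA = 0xF.
P[2]: S = E(K, 0xA) = 0xB; 0x1 ⊕ 0xB = 0xA.
P[3]: S = E(K, 0xB) = 0xC; 0x1 ⊕ 0xC = 0xD.
Blocks that differ from the original plaintext: P[1].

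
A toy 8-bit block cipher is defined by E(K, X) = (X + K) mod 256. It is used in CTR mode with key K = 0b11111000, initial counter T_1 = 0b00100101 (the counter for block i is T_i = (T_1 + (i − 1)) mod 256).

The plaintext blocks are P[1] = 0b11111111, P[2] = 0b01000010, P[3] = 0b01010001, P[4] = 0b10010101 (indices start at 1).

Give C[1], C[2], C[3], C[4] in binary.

CTR encryption: S_i = E(K, T_i) where T_i is the counter for block i; C_i = P_i ⊕ S_i.
C[1]: T = 0b00100101, S = E(K, T) = 0b00011101; 0b11111111 ⊕ 0b00011101 = 0b11100010.
C[2]: T = 0b00100110, S = E(K, T) = 0b00011110; 0b01000010 ⊕ 0b00011110 = 0b01011100.
C[3]: T = 0b00100111, S = E(K, T) = 0b00011111; 0b01010001 ⊕ 0b00011111 = 0b01001110.
C[4]: T = 0b00101000, S = E(K, T) = 0b00100000; 0b10010101 ⊕ 0b00100000 = 0b10110101.

C[1] = 0b11100010, C[2] = 0b01011100, C[3] = 0b01001110, C[4] = 0b10110101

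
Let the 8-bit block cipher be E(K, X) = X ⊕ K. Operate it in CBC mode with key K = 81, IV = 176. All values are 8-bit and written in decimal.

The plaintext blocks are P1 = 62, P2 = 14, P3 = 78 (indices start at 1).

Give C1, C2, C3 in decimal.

C1 = 223, C2 = 128, C3 = 159

CBC encryption: C_i = E(K, P_i ⊕ C_{i−1}), with C_{0} = IV.
C1: P1 ⊕ 176 = 142; E(K, 142) = 223.
C2: P2 ⊕ 223 = 209; E(K, 209) = 128.
C3: P3 ⊕ 128 = 206; E(K, 206) = 159.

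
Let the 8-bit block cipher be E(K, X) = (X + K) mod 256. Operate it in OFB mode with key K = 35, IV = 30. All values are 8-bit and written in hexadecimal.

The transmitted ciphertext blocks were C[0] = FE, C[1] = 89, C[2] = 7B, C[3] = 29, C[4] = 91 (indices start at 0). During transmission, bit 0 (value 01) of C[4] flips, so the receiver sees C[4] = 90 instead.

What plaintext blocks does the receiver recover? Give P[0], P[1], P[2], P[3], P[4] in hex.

OFB decryption: S_i = E(K, S_{i−1}) with S_{−1} = IV; P_i = C_i ⊕ S_i.
Only C[4] changed, to 90. In OFB, a change in C_i flips the same bit in P_i only; the keystream is unaffected. Decrypting the received ciphertext:
P[0]: S = E(K, 30) = 65; FE ⊕ 65 = 9B.
P[1]: S = E(K, 65) = 9A; 89 ⊕ 9A = 13.
P[2]: S = E(K, 9A) = CF; 7B ⊕ CF = B4.
P[3]: S = E(K, CF) = 04; 29 ⊕ 04 = 2D.
P[4]: S = E(K, 04) = 39; 90 ⊕ 39 = A9.
Blocks that differ from the original plaintext: P[4].

P[0] = 9B, P[1] = 13, P[2] = B4, P[3] = 2D, P[4] = A9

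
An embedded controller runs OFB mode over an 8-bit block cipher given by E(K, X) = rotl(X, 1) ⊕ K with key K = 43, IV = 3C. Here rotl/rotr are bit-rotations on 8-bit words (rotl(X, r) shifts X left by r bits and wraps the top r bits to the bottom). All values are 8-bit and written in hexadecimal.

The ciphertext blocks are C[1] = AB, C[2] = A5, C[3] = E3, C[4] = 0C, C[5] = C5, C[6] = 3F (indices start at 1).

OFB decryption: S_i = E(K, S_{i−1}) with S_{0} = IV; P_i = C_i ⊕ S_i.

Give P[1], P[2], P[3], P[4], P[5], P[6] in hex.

P[1] = 90, P[2] = 90, P[3] = CA, P[4] = 1D, P[5] = A4, P[6] = BE

P[1]: S = E(K, 3C) = 3B; AB ⊕ 3B = 90.
P[2]: S = E(K, 3B) = 35; A5 ⊕ 35 = 90.
P[3]: S = E(K, 35) = 29; E3 ⊕ 29 = CA.
P[4]: S = E(K, 29) = 11; 0C ⊕ 11 = 1D.
P[5]: S = E(K, 11) = 61; C5 ⊕ 61 = A4.
P[6]: S = E(K, 61) = 81; 3F ⊕ 81 = BE.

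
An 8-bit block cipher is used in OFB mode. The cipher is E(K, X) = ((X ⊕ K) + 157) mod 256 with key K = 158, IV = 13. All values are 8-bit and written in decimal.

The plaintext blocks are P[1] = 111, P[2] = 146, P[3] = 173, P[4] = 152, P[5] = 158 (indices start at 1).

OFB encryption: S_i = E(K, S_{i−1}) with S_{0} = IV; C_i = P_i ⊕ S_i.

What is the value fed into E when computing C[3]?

C[1]: S = E(K, 13) = 48; 111 ⊕ 48 = 95.
C[2]: S = E(K, 48) = 75; 146 ⊕ 75 = 217.
C[3]: S = E(K, 75) = 114; 173 ⊕ 114 = 223.
So the input to E for block [3] is 75.

75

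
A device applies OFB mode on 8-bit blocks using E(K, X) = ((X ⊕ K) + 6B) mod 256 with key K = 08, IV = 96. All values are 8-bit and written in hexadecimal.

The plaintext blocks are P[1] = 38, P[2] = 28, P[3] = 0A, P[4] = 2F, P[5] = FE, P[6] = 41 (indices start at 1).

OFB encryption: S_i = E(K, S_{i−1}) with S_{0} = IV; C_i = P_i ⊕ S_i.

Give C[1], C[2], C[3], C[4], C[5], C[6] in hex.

C[1] = 31, C[2] = 44, C[3] = C5, C[4] = 1D, C[5] = 5B, C[6] = 59

C[1]: S = E(K, 96) = 09; 38 ⊕ 09 = 31.
C[2]: S = E(K, 09) = 6C; 28 ⊕ 6C = 44.
C[3]: S = E(K, 6C) = CF; 0A ⊕ CF = C5.
C[4]: S = E(K, CF) = 32; 2F ⊕ 32 = 1D.
C[5]: S = E(K, 32) = A5; FE ⊕ A5 = 5B.
C[6]: S = E(K, A5) = 18; 41 ⊕ 18 = 59.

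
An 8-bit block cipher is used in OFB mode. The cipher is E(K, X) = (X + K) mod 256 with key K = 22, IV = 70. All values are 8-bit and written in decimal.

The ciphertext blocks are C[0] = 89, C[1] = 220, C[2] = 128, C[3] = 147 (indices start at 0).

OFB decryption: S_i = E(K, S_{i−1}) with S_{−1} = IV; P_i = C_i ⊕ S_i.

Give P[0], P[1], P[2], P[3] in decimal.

P[0] = 5, P[1] = 174, P[2] = 8, P[3] = 13

P[0]: S = E(K, 70) = 92; 89 ⊕ 92 = 5.
P[1]: S = E(K, 92) = 114; 220 ⊕ 114 = 174.
P[2]: S = E(K, 114) = 136; 128 ⊕ 136 = 8.
P[3]: S = E(K, 136) = 158; 147 ⊕ 158 = 13.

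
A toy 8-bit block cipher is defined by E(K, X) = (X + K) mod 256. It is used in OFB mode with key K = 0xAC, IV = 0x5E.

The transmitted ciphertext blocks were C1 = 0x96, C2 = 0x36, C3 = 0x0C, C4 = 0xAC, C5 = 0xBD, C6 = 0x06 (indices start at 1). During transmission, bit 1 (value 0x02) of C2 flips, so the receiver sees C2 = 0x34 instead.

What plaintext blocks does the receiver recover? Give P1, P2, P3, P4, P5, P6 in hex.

P1 = 0x9C, P2 = 0x82, P3 = 0x6E, P4 = 0xA2, P5 = 0x07, P6 = 0x60

OFB decryption: S_i = E(K, S_{i−1}) with S_{0} = IV; P_i = C_i ⊕ S_i.
Only C2 changed, to 0x34. In OFB, a change in C_i flips the same bit in P_i only; the keystream is unaffected. Decrypting the received ciphertext:
P1: S = E(K, 0x5E) = 0x0A; 0x96 ⊕ 0x0A = 0x9C.
P2: S = E(K, 0x0A) = 0xB6; 0x34 ⊕ 0xB6 = 0x82.
P3: S = E(K, 0xB6) = 0x62; 0x0C ⊕ 0x62 = 0x6E.
P4: S = E(K, 0x62) = 0x0E; 0xAC ⊕ 0x0E = 0xA2.
P5: S = E(K, 0x0E) = 0xBA; 0xBD ⊕ 0xBA = 0x07.
P6: S = E(K, 0xBA) = 0x66; 0x06 ⊕ 0x66 = 0x60.
Blocks that differ from the original plaintext: P2.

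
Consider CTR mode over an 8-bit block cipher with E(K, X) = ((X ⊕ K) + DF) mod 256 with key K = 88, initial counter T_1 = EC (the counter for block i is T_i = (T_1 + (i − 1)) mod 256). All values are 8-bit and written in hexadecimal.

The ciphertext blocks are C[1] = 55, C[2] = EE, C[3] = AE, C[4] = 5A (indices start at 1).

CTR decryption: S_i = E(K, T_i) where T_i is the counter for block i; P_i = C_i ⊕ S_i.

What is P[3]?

P[3]: T = EE, S = E(K, T) = 45; AE ⊕ 45 = EB.

P[3] = EB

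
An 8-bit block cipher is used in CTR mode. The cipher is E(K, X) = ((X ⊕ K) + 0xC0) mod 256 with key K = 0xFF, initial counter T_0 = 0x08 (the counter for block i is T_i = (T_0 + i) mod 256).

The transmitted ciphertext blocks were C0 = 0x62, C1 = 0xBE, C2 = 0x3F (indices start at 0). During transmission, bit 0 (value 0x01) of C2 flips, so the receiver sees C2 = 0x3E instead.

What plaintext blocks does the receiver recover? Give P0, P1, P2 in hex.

CTR decryption: S_i = E(K, T_i) where T_i is the counter for block i; P_i = C_i ⊕ S_i.
Only C2 changed, to 0x3E. In CTR, a change in C_i flips the same bit in P_i only; the keystream is unaffected. Decrypting the received ciphertext:
P0: T = 0x08, S = E(K, T) = 0xB7; 0x62 ⊕ 0xB7 = 0xD5.
P1: T = 0x09, S = E(K, T) = 0xB6; 0xBE ⊕ 0xB6 = 0x08.
P2: T = 0x0A, S = E(K, T) = 0xB5; 0x3E ⊕ 0xB5 = 0x8B.
Blocks that differ from the original plaintext: P2.

P0 = 0xD5, P1 = 0x08, P2 = 0x8B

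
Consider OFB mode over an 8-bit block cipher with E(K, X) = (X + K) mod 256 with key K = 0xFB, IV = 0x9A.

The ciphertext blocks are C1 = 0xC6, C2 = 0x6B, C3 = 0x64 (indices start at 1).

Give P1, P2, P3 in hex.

P1 = 0x53, P2 = 0xFB, P3 = 0xEF

OFB decryption: S_i = E(K, S_{i−1}) with S_{0} = IV; P_i = C_i ⊕ S_i.
P1: S = E(K, 0x9A) = 0x95; 0xC6 ⊕ 0x95 = 0x53.
P2: S = E(K, 0x95) = 0x90; 0x6B ⊕ 0x90 = 0xFB.
P3: S = E(K, 0x90) = 0x8B; 0x64 ⊕ 0x8B = 0xEF.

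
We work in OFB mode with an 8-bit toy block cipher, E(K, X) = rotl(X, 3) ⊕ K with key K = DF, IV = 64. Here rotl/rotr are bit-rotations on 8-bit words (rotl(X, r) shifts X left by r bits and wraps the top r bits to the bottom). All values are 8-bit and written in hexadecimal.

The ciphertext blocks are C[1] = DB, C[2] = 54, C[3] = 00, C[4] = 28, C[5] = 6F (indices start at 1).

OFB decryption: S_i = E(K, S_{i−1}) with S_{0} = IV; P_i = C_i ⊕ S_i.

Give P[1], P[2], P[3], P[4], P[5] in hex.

P[1]: S = E(K, 64) = FC; DB ⊕ FC = 27.
P[2]: S = E(K, FC) = 38; 54 ⊕ 38 = 6C.
P[3]: S = E(K, 38) = 1E; 00 ⊕ 1E = 1E.
P[4]: S = E(K, 1E) = 2F; 28 ⊕ 2F = 07.
P[5]: S = E(K, 2F) = A6; 6F ⊕ A6 = C9.

P[1] = 27, P[2] = 6C, P[3] = 1E, P[4] = 07, P[5] = C9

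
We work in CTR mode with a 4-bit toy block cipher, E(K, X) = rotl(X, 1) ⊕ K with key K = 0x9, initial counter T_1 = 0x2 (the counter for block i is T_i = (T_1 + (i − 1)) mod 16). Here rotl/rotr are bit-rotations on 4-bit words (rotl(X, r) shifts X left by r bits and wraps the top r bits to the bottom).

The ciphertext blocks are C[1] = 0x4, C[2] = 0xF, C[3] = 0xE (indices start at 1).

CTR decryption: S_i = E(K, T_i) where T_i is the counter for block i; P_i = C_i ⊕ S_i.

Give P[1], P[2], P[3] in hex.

P[1]: T = 0x2, S = E(K, T) = 0xD; 0x4 ⊕ 0xD = 0x9.
P[2]: T = 0x3, S = E(K, T) = 0xF; 0xF ⊕ 0xF = 0x0.
P[3]: T = 0x4, S = E(K, T) = 0x1; 0xE ⊕ 0x1 = 0xF.

P[1] = 0x9, P[2] = 0x0, P[3] = 0xF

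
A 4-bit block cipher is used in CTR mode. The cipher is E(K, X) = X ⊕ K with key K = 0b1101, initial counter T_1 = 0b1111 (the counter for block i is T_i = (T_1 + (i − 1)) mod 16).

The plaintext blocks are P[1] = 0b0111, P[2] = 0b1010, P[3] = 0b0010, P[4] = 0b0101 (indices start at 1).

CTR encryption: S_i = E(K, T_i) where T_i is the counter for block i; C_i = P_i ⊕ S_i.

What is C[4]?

C[4] = 0b1010

C[1]: T = 0b1111, S = E(K, T) = 0b0010; 0b0111 ⊕ 0b0010 = 0b0101.
C[2]: T = 0b0000, S = E(K, T) = 0b1101; 0b1010 ⊕ 0b1101 = 0b0111.
C[3]: T = 0b0001, S = E(K, T) = 0b1100; 0b0010 ⊕ 0b1100 = 0b1110.
C[4]: T = 0b0010, S = E(K, T) = 0b1111; 0b0101 ⊕ 0b1111 = 0b1010.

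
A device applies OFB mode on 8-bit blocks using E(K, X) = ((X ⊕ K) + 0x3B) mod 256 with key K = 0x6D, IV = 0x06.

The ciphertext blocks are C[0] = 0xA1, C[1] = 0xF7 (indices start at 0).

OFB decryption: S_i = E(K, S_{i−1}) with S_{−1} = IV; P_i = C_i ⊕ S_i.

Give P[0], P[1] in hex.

P[0] = 0x07, P[1] = 0xF1

P[0]: S = E(K, 0x06) = 0xA6; 0xA1 ⊕ 0xA6 = 0x07.
P[1]: S = E(K, 0xA6) = 0x06; 0xF7 ⊕ 0x06 = 0xF1.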